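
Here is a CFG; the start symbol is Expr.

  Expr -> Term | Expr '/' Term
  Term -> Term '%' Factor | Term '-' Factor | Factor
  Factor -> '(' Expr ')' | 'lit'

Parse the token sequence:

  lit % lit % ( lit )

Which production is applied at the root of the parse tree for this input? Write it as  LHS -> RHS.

[Expr [Term [Term [Term [Factor lit]] % [Factor lit]] % [Factor ( [Expr [Term [Factor lit]]] )]]]

Expr -> Term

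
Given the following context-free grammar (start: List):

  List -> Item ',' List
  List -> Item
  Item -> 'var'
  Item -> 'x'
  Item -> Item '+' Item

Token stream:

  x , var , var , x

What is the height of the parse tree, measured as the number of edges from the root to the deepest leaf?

[List [Item x] , [List [Item var] , [List [Item var] , [List [Item x]]]]]

5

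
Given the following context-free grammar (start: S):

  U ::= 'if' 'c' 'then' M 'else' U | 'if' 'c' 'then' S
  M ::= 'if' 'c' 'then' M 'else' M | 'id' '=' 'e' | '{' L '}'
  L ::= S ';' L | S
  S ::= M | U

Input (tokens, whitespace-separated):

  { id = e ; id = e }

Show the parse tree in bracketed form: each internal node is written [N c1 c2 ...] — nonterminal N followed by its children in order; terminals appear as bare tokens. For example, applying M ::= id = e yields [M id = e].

S
M
{ L }
{ S ; L }
{ M ; L }
{ id = e ; L }
{ id = e ; S }
{ id = e ; M }
{ id = e ; id = e }

[S [M { [L [S [M id = e]] ; [L [S [M id = e]]]] }]]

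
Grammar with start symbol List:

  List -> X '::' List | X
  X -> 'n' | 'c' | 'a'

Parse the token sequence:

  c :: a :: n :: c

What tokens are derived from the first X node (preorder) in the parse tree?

[List [X c] :: [List [X a] :: [List [X n] :: [List [X c]]]]]

c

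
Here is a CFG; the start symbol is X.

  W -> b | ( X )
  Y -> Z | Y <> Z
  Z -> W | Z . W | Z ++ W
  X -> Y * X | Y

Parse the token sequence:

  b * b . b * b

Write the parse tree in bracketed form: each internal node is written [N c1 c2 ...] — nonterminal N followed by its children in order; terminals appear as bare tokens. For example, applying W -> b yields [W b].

X
Y * X
Z * X
W * X
b * X
b * Y * X
b * Z * X
b * Z . W * X
b * W . W * X
b * b . W * X
b * b . b * X
b * b . b * Y
b * b . b * Z
b * b . b * W
b * b . b * b

[X [Y [Z [W b]]] * [X [Y [Z [Z [W b]] . [W b]]] * [X [Y [Z [W b]]]]]]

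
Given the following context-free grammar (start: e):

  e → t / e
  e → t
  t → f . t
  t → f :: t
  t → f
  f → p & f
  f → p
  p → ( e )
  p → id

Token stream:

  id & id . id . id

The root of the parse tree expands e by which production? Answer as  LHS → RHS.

e → t

[e [t [f [p id] & [f [p id]]] . [t [f [p id]] . [t [f [p id]]]]]]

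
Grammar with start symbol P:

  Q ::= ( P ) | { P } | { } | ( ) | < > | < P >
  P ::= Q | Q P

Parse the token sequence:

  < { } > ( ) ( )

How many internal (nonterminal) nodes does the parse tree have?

8

[P [Q < [P [Q { }]] >] [P [Q ( )] [P [Q ( )]]]]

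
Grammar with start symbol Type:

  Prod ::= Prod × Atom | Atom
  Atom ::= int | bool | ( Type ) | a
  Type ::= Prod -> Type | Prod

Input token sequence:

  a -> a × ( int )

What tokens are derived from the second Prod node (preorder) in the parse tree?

a × ( int )

[Type [Prod [Atom a]] -> [Type [Prod [Prod [Atom a]] × [Atom ( [Type [Prod [Atom int]]] )]]]]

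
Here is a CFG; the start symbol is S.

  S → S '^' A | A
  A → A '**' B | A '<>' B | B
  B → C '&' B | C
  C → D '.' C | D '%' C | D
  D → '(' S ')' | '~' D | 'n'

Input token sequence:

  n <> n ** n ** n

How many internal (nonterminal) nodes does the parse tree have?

[S [A [A [A [A [B [C [D n]]]] <> [B [C [D n]]]] ** [B [C [D n]]]] ** [B [C [D n]]]]]

17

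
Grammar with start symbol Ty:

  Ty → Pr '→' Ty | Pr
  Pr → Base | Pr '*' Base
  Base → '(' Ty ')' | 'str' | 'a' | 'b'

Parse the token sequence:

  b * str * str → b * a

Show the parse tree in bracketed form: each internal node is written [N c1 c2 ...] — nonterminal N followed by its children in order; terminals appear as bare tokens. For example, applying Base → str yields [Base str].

[Ty [Pr [Pr [Pr [Base b]] * [Base str]] * [Base str]] → [Ty [Pr [Pr [Base b]] * [Base a]]]]

Ty
Pr → Ty
Pr * Base → Ty
Pr * Base * Base → Ty
Base * Base * Base → Ty
b * Base * Base → Ty
b * str * Base → Ty
b * str * str → Ty
b * str * str → Pr
b * str * str → Pr * Base
b * str * str → Base * Base
b * str * str → b * Base
b * str * str → b * a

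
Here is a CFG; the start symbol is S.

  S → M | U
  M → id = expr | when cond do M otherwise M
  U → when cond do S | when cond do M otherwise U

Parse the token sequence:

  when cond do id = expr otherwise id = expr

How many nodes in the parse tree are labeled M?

[S [M when cond do [M id = expr] otherwise [M id = expr]]]

3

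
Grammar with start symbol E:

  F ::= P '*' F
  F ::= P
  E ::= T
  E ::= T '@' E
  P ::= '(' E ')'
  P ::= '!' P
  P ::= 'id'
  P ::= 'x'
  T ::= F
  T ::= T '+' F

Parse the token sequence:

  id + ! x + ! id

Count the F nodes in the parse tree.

3

[E [T [T [T [F [P id]]] + [F [P ! [P x]]]] + [F [P ! [P id]]]]]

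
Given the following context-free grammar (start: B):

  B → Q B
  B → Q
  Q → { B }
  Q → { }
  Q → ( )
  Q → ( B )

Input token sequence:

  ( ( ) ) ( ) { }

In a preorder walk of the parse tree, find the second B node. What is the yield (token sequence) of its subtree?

[B [Q ( [B [Q ( )]] )] [B [Q ( )] [B [Q { }]]]]

( )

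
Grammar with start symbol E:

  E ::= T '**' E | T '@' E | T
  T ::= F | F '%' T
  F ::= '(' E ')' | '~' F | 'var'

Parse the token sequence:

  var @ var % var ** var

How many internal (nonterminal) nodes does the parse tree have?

11

[E [T [F var]] @ [E [T [F var] % [T [F var]]] ** [E [T [F var]]]]]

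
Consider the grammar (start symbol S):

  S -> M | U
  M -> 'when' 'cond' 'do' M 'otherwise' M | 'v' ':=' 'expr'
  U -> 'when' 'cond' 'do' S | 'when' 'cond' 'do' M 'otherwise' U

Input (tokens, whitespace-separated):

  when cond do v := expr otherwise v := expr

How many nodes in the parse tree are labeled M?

[S [M when cond do [M v := expr] otherwise [M v := expr]]]

3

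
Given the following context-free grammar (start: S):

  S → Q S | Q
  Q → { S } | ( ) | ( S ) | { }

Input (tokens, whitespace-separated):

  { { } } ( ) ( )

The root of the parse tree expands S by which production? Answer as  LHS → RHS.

[S [Q { [S [Q { }]] }] [S [Q ( )] [S [Q ( )]]]]

S → Q S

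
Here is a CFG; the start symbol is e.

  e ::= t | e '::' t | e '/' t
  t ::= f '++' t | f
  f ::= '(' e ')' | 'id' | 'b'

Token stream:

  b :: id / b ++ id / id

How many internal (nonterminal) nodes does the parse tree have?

14

[e [e [e [e [t [f b]]] :: [t [f id]]] / [t [f b] ++ [t [f id]]]] / [t [f id]]]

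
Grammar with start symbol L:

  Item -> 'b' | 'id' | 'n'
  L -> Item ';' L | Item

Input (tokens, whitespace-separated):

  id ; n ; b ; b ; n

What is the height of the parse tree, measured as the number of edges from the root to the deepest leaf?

[L [Item id] ; [L [Item n] ; [L [Item b] ; [L [Item b] ; [L [Item n]]]]]]

6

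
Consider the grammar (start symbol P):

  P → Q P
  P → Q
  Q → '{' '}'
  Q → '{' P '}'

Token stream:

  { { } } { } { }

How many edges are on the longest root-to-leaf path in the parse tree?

[P [Q { [P [Q { }]] }] [P [Q { }] [P [Q { }]]]]

4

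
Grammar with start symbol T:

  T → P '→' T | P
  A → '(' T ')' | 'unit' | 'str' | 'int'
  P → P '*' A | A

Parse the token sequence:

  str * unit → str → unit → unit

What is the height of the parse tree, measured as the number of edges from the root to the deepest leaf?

6

[T [P [P [A str]] * [A unit]] → [T [P [A str]] → [T [P [A unit]] → [T [P [A unit]]]]]]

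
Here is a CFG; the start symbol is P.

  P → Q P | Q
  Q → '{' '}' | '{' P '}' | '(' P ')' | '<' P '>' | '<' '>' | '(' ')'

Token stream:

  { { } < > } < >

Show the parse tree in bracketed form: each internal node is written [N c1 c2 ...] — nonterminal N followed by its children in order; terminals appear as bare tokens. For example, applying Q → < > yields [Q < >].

P
Q P
{ P } P
{ Q P } P
{ { } P } P
{ { } Q } P
{ { } < > } P
{ { } < > } Q
{ { } < > } < >

[P [Q { [P [Q { }] [P [Q < >]]] }] [P [Q < >]]]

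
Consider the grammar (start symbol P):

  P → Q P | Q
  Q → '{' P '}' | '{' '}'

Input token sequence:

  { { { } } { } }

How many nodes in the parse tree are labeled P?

4

[P [Q { [P [Q { [P [Q { }]] }] [P [Q { }]]] }]]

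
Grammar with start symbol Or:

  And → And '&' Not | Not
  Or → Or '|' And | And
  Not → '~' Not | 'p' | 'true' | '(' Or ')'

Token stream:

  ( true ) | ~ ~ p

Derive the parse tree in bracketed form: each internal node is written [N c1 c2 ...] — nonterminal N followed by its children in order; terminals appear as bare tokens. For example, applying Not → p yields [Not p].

Or
Or | And
And | And
Not | And
( Or ) | And
( And ) | And
( Not ) | And
( true ) | And
( true ) | Not
( true ) | ~ Not
( true ) | ~ ~ Not
( true ) | ~ ~ p

[Or [Or [And [Not ( [Or [And [Not true]]] )]]] | [And [Not ~ [Not ~ [Not p]]]]]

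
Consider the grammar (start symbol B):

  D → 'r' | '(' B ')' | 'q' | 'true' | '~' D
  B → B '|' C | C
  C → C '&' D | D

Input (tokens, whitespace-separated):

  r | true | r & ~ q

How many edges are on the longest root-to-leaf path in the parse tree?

5

[B [B [B [C [D r]]] | [C [D true]]] | [C [C [D r]] & [D ~ [D q]]]]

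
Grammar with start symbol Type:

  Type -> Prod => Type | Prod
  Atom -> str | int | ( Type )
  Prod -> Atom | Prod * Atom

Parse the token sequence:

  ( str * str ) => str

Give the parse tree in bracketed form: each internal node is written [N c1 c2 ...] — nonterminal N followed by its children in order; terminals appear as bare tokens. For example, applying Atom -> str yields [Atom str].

Type
Prod => Type
Atom => Type
( Type ) => Type
( Prod ) => Type
( Prod * Atom ) => Type
( Atom * Atom ) => Type
( str * Atom ) => Type
( str * str ) => Type
( str * str ) => Prod
( str * str ) => Atom
( str * str ) => str

[Type [Prod [Atom ( [Type [Prod [Prod [Atom str]] * [Atom str]]] )]] => [Type [Prod [Atom str]]]]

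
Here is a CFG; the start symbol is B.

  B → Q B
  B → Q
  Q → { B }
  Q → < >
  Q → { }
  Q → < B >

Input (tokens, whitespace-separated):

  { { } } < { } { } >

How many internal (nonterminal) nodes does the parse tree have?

10

[B [Q { [B [Q { }]] }] [B [Q < [B [Q { }] [B [Q { }]]] >]]]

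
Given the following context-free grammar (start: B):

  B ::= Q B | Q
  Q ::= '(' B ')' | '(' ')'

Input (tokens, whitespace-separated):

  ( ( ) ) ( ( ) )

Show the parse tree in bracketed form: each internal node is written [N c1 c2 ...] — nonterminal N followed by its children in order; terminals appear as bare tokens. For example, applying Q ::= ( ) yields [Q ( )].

[B [Q ( [B [Q ( )]] )] [B [Q ( [B [Q ( )]] )]]]

B
Q B
( B ) B
( Q ) B
( ( ) ) B
( ( ) ) Q
( ( ) ) ( B )
( ( ) ) ( Q )
( ( ) ) ( ( ) )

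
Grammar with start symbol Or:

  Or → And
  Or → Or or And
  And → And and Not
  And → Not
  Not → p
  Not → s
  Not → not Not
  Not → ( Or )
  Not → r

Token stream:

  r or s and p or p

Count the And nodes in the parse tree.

[Or [Or [Or [And [Not r]]] or [And [And [Not s]] and [Not p]]] or [And [Not p]]]

4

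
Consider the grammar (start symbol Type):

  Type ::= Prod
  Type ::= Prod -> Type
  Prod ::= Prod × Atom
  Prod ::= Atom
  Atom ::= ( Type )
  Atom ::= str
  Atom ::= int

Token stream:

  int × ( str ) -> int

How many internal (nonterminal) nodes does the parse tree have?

11

[Type [Prod [Prod [Atom int]] × [Atom ( [Type [Prod [Atom str]]] )]] -> [Type [Prod [Atom int]]]]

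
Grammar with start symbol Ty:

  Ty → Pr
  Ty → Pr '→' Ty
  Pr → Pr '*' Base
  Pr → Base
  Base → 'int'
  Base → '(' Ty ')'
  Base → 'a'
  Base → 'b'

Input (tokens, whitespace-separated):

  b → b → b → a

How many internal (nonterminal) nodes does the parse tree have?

[Ty [Pr [Base b]] → [Ty [Pr [Base b]] → [Ty [Pr [Base b]] → [Ty [Pr [Base a]]]]]]

12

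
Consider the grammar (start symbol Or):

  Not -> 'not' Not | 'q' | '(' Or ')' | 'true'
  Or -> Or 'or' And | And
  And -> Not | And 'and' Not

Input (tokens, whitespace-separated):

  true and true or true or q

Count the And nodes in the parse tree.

4

[Or [Or [Or [And [And [Not true]] and [Not true]]] or [And [Not true]]] or [And [Not q]]]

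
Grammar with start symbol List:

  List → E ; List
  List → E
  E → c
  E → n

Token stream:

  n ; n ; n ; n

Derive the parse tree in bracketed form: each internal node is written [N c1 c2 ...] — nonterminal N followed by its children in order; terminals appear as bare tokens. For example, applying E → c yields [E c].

List
E ; List
n ; List
n ; E ; List
n ; n ; List
n ; n ; E ; List
n ; n ; n ; List
n ; n ; n ; E
n ; n ; n ; n

[List [E n] ; [List [E n] ; [List [E n] ; [List [E n]]]]]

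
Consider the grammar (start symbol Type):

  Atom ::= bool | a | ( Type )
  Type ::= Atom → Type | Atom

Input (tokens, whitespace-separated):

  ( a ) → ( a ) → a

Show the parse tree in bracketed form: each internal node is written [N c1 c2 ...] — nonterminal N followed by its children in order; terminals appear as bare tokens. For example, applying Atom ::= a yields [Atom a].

[Type [Atom ( [Type [Atom a]] )] → [Type [Atom ( [Type [Atom a]] )] → [Type [Atom a]]]]

Type
Atom → Type
( Type ) → Type
( Atom ) → Type
( a ) → Type
( a ) → Atom → Type
( a ) → ( Type ) → Type
( a ) → ( Atom ) → Type
( a ) → ( a ) → Type
( a ) → ( a ) → Atom
( a ) → ( a ) → a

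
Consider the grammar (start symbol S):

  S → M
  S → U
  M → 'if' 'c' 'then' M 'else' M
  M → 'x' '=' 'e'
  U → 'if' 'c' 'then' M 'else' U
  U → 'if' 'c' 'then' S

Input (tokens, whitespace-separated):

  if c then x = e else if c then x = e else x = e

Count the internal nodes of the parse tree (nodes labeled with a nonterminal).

6

[S [M if c then [M x = e] else [M if c then [M x = e] else [M x = e]]]]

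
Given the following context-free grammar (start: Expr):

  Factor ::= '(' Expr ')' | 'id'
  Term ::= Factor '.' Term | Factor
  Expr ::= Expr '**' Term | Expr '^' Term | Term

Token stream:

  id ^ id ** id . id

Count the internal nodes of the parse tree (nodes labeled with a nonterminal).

11

[Expr [Expr [Expr [Term [Factor id]]] ^ [Term [Factor id]]] ** [Term [Factor id] . [Term [Factor id]]]]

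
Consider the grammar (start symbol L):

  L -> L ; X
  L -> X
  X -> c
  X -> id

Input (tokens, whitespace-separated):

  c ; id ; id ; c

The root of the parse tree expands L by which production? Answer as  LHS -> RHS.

[L [L [L [L [X c]] ; [X id]] ; [X id]] ; [X c]]

L -> L ; X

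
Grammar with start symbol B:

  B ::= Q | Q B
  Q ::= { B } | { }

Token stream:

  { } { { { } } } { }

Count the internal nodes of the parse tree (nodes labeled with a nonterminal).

[B [Q { }] [B [Q { [B [Q { [B [Q { }]] }]] }] [B [Q { }]]]]

10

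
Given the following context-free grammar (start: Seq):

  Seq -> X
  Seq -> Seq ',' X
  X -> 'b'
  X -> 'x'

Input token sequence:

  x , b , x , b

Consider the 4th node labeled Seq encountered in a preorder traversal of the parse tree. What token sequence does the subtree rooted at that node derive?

x

[Seq [Seq [Seq [Seq [X x]] , [X b]] , [X x]] , [X b]]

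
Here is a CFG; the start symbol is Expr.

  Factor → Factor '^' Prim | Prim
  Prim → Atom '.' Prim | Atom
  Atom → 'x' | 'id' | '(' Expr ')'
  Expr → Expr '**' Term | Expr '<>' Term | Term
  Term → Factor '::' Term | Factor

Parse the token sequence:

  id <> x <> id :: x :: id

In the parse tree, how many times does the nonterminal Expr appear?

[Expr [Expr [Expr [Term [Factor [Prim [Atom id]]]]] <> [Term [Factor [Prim [Atom x]]]]] <> [Term [Factor [Prim [Atom id]]] :: [Term [Factor [Prim [Atom x]]] :: [Term [Factor [Prim [Atom id]]]]]]]

3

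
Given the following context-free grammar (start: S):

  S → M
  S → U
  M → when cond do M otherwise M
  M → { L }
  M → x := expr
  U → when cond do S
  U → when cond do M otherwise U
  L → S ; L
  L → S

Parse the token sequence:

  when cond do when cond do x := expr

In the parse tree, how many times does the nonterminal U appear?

2

[S [U when cond do [S [U when cond do [S [M x := expr]]]]]]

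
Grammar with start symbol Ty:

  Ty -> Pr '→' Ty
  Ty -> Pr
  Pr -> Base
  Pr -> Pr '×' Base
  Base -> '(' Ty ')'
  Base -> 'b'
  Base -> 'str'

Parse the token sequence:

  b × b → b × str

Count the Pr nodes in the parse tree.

[Ty [Pr [Pr [Base b]] × [Base b]] → [Ty [Pr [Pr [Base b]] × [Base str]]]]

4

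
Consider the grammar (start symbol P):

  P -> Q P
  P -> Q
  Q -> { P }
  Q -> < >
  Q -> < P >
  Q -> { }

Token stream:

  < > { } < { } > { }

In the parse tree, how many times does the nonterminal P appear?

[P [Q < >] [P [Q { }] [P [Q < [P [Q { }]] >] [P [Q { }]]]]]

5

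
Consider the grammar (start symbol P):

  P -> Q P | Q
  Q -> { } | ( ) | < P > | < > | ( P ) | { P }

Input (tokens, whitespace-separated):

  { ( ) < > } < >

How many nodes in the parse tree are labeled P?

4

[P [Q { [P [Q ( )] [P [Q < >]]] }] [P [Q < >]]]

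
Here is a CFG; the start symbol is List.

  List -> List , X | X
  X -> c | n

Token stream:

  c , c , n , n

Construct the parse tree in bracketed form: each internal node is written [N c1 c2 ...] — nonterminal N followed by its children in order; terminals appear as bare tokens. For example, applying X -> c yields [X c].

List
List , X
List , X , X
List , X , X , X
X , X , X , X
c , X , X , X
c , c , X , X
c , c , n , X
c , c , n , n

[List [List [List [List [X c]] , [X c]] , [X n]] , [X n]]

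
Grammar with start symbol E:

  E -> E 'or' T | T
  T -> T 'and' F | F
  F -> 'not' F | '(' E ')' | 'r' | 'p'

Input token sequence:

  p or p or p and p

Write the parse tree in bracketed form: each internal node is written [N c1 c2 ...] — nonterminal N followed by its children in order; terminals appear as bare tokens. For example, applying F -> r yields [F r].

[E [E [E [T [F p]]] or [T [F p]]] or [T [T [F p]] and [F p]]]

E
E or T
E or T or T
T or T or T
F or T or T
p or T or T
p or F or T
p or p or T
p or p or T and F
p or p or F and F
p or p or p and F
p or p or p and p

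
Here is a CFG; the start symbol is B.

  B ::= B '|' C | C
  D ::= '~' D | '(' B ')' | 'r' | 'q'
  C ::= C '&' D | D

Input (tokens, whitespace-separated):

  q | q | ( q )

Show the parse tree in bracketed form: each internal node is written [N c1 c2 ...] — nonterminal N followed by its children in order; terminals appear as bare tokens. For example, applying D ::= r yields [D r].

B
B | C
B | C | C
C | C | C
D | C | C
q | C | C
q | D | C
q | q | C
q | q | D
q | q | ( B )
q | q | ( C )
q | q | ( D )
q | q | ( q )

[B [B [B [C [D q]]] | [C [D q]]] | [C [D ( [B [C [D q]]] )]]]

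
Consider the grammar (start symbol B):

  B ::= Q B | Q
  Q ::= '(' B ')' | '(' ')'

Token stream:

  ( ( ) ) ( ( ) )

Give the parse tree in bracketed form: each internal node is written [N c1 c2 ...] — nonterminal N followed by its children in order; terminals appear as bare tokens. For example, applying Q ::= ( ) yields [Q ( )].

B
Q B
( B ) B
( Q ) B
( ( ) ) B
( ( ) ) Q
( ( ) ) ( B )
( ( ) ) ( Q )
( ( ) ) ( ( ) )

[B [Q ( [B [Q ( )]] )] [B [Q ( [B [Q ( )]] )]]]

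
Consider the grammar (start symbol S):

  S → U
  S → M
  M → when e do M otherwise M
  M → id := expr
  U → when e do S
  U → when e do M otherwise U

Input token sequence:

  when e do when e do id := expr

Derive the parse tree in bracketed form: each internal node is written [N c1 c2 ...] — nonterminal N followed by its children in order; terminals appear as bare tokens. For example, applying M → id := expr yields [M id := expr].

S
U
when e do S
when e do U
when e do when e do S
when e do when e do M
when e do when e do id := expr

[S [U when e do [S [U when e do [S [M id := expr]]]]]]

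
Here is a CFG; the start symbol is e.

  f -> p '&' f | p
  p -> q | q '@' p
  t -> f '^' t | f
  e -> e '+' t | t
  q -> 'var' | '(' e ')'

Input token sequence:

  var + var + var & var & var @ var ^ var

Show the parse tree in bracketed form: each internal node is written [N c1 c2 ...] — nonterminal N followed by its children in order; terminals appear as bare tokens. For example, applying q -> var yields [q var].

[e [e [e [t [f [p [q var]]]]] + [t [f [p [q var]]]]] + [t [f [p [q var]] & [f [p [q var]] & [f [p [q var] @ [p [q var]]]]]] ^ [t [f [p [q var]]]]]]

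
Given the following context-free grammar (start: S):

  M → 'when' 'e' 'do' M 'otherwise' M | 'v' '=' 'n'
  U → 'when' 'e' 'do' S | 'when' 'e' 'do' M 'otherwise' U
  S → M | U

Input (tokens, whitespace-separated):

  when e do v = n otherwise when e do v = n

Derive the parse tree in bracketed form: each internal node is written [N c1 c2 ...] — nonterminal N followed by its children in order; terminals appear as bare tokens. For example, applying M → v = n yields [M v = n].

S
U
when e do M otherwise U
when e do v = n otherwise U
when e do v = n otherwise when e do S
when e do v = n otherwise when e do M
when e do v = n otherwise when e do v = n

[S [U when e do [M v = n] otherwise [U when e do [S [M v = n]]]]]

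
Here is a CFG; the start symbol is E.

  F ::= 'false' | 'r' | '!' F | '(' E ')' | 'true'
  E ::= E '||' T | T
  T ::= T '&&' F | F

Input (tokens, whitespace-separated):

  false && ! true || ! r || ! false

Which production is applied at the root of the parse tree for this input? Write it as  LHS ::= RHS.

E ::= E '||' T

[E [E [E [T [T [F false]] && [F ! [F true]]]] || [T [F ! [F r]]]] || [T [F ! [F false]]]]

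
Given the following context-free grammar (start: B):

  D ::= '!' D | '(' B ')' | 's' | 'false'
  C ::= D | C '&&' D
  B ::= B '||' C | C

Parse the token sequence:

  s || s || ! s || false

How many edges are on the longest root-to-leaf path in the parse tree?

6

[B [B [B [B [C [D s]]] || [C [D s]]] || [C [D ! [D s]]]] || [C [D false]]]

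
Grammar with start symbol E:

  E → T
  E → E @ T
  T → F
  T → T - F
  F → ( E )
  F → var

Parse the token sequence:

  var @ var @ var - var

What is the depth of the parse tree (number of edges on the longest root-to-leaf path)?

[E [E [E [T [F var]]] @ [T [F var]]] @ [T [T [F var]] - [F var]]]

5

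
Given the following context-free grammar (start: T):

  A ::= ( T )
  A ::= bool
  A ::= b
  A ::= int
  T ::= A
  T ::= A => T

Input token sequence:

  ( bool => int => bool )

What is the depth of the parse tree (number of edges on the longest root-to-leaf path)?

6

[T [A ( [T [A bool] => [T [A int] => [T [A bool]]]] )]]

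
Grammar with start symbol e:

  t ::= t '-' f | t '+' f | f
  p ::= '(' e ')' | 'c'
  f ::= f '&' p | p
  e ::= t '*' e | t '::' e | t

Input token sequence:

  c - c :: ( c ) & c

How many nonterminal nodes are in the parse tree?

17

[e [t [t [f [p c]]] - [f [p c]]] :: [e [t [f [f [p ( [e [t [f [p c]]]] )]] & [p c]]]]]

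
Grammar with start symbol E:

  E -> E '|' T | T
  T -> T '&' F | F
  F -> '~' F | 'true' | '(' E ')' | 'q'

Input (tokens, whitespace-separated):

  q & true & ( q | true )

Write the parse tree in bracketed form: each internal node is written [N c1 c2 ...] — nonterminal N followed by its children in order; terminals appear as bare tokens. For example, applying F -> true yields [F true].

E
T
T & F
T & F & F
F & F & F
q & F & F
q & true & F
q & true & ( E )
q & true & ( E | T )
q & true & ( T | T )
q & true & ( F | T )
q & true & ( q | T )
q & true & ( q | F )
q & true & ( q | true )

[E [T [T [T [F q]] & [F true]] & [F ( [E [E [T [F q]]] | [T [F true]]] )]]]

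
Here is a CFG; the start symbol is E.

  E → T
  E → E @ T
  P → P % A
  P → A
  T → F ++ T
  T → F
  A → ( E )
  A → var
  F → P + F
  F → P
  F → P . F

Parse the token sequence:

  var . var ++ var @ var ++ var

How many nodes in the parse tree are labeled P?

5

[E [E [T [F [P [A var]] . [F [P [A var]]]] ++ [T [F [P [A var]]]]]] @ [T [F [P [A var]]] ++ [T [F [P [A var]]]]]]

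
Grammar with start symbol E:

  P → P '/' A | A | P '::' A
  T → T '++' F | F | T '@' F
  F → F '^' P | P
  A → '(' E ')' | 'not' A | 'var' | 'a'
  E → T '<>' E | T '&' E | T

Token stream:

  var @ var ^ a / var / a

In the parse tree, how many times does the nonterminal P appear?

[E [T [T [F [P [A var]]]] @ [F [F [P [A var]]] ^ [P [P [P [A a]] / [A var]] / [A a]]]]]

5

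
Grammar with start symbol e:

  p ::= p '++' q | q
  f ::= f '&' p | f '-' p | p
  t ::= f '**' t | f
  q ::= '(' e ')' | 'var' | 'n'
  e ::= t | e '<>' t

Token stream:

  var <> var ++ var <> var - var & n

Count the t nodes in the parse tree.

[e [e [e [t [f [p [q var]]]]] <> [t [f [p [p [q var]] ++ [q var]]]]] <> [t [f [f [f [p [q var]]] - [p [q var]]] & [p [q n]]]]]

3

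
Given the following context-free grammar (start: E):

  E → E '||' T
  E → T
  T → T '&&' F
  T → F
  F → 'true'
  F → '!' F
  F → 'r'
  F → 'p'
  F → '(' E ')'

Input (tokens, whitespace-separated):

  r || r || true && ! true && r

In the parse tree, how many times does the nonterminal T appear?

[E [E [E [T [F r]]] || [T [F r]]] || [T [T [T [F true]] && [F ! [F true]]] && [F r]]]

5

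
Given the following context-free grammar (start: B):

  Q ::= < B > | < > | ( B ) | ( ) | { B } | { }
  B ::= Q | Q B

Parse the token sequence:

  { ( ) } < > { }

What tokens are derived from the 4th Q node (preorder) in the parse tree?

[B [Q { [B [Q ( )]] }] [B [Q < >] [B [Q { }]]]]

{ }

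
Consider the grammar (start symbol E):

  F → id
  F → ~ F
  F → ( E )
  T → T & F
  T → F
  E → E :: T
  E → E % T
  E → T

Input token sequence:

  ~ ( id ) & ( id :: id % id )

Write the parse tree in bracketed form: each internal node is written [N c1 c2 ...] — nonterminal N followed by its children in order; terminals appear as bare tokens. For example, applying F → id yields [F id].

[E [T [T [F ~ [F ( [E [T [F id]]] )]]] & [F ( [E [E [E [T [F id]]] :: [T [F id]]] % [T [F id]]] )]]]

E
T
T & F
F & F
~ F & F
~ ( E ) & F
~ ( T ) & F
~ ( F ) & F
~ ( id ) & F
~ ( id ) & ( E )
~ ( id ) & ( E % T )
~ ( id ) & ( E :: T % T )
~ ( id ) & ( T :: T % T )
~ ( id ) & ( F :: T % T )
~ ( id ) & ( id :: T % T )
~ ( id ) & ( id :: F % T )
~ ( id ) & ( id :: id % T )
~ ( id ) & ( id :: id % F )
~ ( id ) & ( id :: id % id )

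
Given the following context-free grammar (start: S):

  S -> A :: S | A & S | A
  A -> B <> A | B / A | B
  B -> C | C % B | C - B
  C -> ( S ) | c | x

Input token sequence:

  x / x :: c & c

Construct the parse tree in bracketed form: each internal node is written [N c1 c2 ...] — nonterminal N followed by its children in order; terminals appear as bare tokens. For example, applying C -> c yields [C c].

[S [A [B [C x]] / [A [B [C x]]]] :: [S [A [B [C c]]] & [S [A [B [C c]]]]]]

S
A :: S
B / A :: S
C / A :: S
x / A :: S
x / B :: S
x / C :: S
x / x :: S
x / x :: A & S
x / x :: B & S
x / x :: C & S
x / x :: c & S
x / x :: c & A
x / x :: c & B
x / x :: c & C
x / x :: c & c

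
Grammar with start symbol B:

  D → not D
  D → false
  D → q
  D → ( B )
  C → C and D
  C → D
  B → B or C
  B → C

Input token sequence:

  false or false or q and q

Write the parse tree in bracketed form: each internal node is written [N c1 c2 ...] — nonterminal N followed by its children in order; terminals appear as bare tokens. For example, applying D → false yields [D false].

[B [B [B [C [D false]]] or [C [D false]]] or [C [C [D q]] and [D q]]]

B
B or C
B or C or C
C or C or C
D or C or C
false or C or C
false or D or C
false or false or C
false or false or C and D
false or false or D and D
false or false or q and D
false or false or q and q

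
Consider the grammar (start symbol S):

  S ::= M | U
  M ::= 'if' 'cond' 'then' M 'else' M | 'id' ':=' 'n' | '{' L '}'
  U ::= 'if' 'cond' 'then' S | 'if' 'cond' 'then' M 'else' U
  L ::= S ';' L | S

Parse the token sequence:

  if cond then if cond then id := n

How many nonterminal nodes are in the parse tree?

[S [U if cond then [S [U if cond then [S [M id := n]]]]]]

6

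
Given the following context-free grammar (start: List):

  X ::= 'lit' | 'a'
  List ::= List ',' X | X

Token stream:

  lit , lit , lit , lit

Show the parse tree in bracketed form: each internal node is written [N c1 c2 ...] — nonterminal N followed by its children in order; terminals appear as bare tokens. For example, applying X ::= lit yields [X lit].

List
List , X
List , X , X
List , X , X , X
X , X , X , X
lit , X , X , X
lit , lit , X , X
lit , lit , lit , X
lit , lit , lit , lit

[List [List [List [List [X lit]] , [X lit]] , [X lit]] , [X lit]]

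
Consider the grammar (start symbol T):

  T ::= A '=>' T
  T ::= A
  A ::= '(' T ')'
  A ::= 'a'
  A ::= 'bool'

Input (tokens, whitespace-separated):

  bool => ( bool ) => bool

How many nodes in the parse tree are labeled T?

[T [A bool] => [T [A ( [T [A bool]] )] => [T [A bool]]]]

4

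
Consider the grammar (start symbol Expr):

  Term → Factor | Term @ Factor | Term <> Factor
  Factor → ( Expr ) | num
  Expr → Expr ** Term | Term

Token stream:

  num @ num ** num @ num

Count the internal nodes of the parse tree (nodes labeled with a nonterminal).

[Expr [Expr [Term [Term [Factor num]] @ [Factor num]]] ** [Term [Term [Factor num]] @ [Factor num]]]

10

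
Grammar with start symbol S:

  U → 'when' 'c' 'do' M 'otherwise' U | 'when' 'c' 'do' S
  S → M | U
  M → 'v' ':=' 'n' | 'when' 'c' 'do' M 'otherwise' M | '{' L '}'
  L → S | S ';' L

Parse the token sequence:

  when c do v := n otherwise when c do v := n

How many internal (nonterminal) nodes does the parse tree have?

6

[S [U when c do [M v := n] otherwise [U when c do [S [M v := n]]]]]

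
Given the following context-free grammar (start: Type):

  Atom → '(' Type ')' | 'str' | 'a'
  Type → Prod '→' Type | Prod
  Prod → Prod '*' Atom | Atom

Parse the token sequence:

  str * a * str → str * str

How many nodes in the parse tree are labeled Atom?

[Type [Prod [Prod [Prod [Atom str]] * [Atom a]] * [Atom str]] → [Type [Prod [Prod [Atom str]] * [Atom str]]]]

5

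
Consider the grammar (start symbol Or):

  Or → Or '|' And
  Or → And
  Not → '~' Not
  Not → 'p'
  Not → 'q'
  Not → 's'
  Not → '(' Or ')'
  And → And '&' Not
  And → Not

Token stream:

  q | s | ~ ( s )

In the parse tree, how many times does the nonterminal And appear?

4

[Or [Or [Or [And [Not q]]] | [And [Not s]]] | [And [Not ~ [Not ( [Or [And [Not s]]] )]]]]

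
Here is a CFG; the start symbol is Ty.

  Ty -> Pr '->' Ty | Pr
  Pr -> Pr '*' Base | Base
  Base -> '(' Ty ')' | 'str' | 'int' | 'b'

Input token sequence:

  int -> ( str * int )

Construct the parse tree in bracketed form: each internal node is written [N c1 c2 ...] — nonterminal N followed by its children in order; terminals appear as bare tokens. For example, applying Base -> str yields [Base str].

Ty
Pr -> Ty
Base -> Ty
int -> Ty
int -> Pr
int -> Base
int -> ( Ty )
int -> ( Pr )
int -> ( Pr * Base )
int -> ( Base * Base )
int -> ( str * Base )
int -> ( str * int )

[Ty [Pr [Base int]] -> [Ty [Pr [Base ( [Ty [Pr [Pr [Base str]] * [Base int]]] )]]]]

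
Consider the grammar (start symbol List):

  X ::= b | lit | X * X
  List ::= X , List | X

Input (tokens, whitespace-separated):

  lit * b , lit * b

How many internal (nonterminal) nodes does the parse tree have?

8

[List [X [X lit] * [X b]] , [List [X [X lit] * [X b]]]]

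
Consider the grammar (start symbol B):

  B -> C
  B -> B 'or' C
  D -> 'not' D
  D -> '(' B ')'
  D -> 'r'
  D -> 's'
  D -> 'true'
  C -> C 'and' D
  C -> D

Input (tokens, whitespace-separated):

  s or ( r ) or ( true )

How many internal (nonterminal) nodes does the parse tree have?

15

[B [B [B [C [D s]]] or [C [D ( [B [C [D r]]] )]]] or [C [D ( [B [C [D true]]] )]]]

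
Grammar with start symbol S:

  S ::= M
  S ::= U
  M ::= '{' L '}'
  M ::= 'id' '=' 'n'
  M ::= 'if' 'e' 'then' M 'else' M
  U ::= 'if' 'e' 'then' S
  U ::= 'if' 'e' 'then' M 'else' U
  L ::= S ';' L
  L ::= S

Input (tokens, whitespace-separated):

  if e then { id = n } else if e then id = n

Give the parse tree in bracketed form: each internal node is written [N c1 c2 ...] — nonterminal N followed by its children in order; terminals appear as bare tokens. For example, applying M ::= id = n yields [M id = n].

[S [U if e then [M { [L [S [M id = n]]] }] else [U if e then [S [M id = n]]]]]

S
U
if e then M else U
if e then { L } else U
if e then { S } else U
if e then { M } else U
if e then { id = n } else U
if e then { id = n } else if e then S
if e then { id = n } else if e then M
if e then { id = n } else if e then id = n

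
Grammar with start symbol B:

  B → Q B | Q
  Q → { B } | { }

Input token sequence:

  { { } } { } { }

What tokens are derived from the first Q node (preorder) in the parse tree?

[B [Q { [B [Q { }]] }] [B [Q { }] [B [Q { }]]]]

{ { } }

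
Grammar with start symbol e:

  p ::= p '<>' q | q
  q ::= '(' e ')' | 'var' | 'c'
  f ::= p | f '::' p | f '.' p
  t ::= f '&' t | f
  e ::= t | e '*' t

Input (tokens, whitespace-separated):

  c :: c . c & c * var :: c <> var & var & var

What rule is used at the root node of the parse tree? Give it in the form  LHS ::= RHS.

e ::= e '*' t

[e [e [t [f [f [f [p [q c]]] :: [p [q c]]] . [p [q c]]] & [t [f [p [q c]]]]]] * [t [f [f [p [q var]]] :: [p [p [q c]] <> [q var]]] & [t [f [p [q var]]] & [t [f [p [q var]]]]]]]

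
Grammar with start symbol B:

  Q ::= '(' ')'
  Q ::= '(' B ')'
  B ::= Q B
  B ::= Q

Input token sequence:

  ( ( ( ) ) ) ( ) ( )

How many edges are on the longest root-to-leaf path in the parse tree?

6

[B [Q ( [B [Q ( [B [Q ( )]] )]] )] [B [Q ( )] [B [Q ( )]]]]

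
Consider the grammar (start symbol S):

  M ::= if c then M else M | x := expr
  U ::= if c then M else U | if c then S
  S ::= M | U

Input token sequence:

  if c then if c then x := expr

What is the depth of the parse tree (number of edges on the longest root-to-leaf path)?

[S [U if c then [S [U if c then [S [M x := expr]]]]]]

6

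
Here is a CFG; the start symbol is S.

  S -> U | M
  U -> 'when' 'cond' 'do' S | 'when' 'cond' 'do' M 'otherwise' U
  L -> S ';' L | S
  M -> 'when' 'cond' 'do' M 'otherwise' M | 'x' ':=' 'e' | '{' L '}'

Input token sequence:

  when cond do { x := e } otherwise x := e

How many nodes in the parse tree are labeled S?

2

[S [M when cond do [M { [L [S [M x := e]]] }] otherwise [M x := e]]]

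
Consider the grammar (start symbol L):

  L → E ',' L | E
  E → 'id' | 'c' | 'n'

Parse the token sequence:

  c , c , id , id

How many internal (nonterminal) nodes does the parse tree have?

[L [E c] , [L [E c] , [L [E id] , [L [E id]]]]]

8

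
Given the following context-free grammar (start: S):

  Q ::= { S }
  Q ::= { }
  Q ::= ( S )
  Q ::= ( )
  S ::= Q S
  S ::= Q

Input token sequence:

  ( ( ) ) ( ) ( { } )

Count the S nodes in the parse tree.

[S [Q ( [S [Q ( )]] )] [S [Q ( )] [S [Q ( [S [Q { }]] )]]]]

5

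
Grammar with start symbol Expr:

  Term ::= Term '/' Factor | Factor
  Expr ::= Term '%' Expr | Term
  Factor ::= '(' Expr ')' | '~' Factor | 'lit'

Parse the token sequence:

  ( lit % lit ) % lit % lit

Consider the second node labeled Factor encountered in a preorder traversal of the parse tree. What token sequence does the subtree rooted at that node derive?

[Expr [Term [Factor ( [Expr [Term [Factor lit]] % [Expr [Term [Factor lit]]]] )]] % [Expr [Term [Factor lit]] % [Expr [Term [Factor lit]]]]]

lit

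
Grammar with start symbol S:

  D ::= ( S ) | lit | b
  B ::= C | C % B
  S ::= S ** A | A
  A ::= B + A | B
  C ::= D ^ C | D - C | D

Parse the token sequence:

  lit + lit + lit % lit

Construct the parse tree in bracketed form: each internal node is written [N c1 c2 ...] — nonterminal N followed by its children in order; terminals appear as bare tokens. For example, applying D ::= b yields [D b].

S
A
B + A
C + A
D + A
lit + A
lit + B + A
lit + C + A
lit + D + A
lit + lit + A
lit + lit + B
lit + lit + C % B
lit + lit + D % B
lit + lit + lit % B
lit + lit + lit % C
lit + lit + lit % D
lit + lit + lit % lit

[S [A [B [C [D lit]]] + [A [B [C [D lit]]] + [A [B [C [D lit]] % [B [C [D lit]]]]]]]]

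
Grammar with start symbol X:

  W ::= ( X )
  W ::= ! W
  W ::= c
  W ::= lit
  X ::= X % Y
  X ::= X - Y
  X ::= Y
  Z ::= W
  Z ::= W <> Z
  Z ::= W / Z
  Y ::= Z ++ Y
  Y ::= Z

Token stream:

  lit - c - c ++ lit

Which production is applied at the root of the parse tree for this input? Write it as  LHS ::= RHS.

X ::= X - Y

[X [X [X [Y [Z [W lit]]]] - [Y [Z [W c]]]] - [Y [Z [W c]] ++ [Y [Z [W lit]]]]]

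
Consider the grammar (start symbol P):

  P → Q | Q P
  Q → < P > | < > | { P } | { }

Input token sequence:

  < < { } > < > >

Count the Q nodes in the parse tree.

[P [Q < [P [Q < [P [Q { }]] >] [P [Q < >]]] >]]

4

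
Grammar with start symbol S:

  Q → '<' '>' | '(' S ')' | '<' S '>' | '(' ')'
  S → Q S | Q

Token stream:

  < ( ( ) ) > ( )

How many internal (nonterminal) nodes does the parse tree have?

[S [Q < [S [Q ( [S [Q ( )]] )]] >] [S [Q ( )]]]

8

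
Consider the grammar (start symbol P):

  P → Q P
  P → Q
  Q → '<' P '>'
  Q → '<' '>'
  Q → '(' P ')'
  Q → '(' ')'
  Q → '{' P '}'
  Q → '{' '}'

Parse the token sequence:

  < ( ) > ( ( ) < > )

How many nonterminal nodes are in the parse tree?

10

[P [Q < [P [Q ( )]] >] [P [Q ( [P [Q ( )] [P [Q < >]]] )]]]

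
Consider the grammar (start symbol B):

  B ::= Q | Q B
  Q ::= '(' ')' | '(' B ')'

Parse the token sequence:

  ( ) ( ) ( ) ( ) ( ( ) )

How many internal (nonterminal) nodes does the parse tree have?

12

[B [Q ( )] [B [Q ( )] [B [Q ( )] [B [Q ( )] [B [Q ( [B [Q ( )]] )]]]]]]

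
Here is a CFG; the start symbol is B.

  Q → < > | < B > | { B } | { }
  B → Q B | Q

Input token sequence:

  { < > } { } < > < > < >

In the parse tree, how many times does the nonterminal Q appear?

[B [Q { [B [Q < >]] }] [B [Q { }] [B [Q < >] [B [Q < >] [B [Q < >]]]]]]

6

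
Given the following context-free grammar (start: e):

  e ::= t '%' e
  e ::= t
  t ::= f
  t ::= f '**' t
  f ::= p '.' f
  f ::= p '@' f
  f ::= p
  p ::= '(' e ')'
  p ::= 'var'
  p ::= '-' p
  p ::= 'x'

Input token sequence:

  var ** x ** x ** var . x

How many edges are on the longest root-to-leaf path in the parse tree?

[e [t [f [p var]] ** [t [f [p x]] ** [t [f [p x]] ** [t [f [p var] . [f [p x]]]]]]]]

8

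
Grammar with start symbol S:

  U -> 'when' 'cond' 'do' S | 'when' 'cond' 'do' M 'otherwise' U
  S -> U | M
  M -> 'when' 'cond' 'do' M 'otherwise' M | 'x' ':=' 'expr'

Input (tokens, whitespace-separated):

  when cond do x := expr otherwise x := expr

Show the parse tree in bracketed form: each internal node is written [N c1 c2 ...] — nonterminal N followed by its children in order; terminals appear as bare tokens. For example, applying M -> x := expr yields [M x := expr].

S
M
when cond do M otherwise M
when cond do x := expr otherwise M
when cond do x := expr otherwise x := expr

[S [M when cond do [M x := expr] otherwise [M x := expr]]]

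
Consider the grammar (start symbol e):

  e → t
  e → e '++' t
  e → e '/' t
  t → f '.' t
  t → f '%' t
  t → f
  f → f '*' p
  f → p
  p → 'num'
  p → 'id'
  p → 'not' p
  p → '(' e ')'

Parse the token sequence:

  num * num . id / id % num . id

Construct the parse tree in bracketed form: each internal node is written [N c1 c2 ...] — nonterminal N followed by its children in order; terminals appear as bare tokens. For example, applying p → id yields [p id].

[e [e [t [f [f [p num]] * [p num]] . [t [f [p id]]]]] / [t [f [p id]] % [t [f [p num]] . [t [f [p id]]]]]]

e
e / t
t / t
f . t / t
f * p . t / t
p * p . t / t
num * p . t / t
num * num . t / t
num * num . f / t
num * num . p / t
num * num . id / t
num * num . id / f % t
num * num . id / p % t
num * num . id / id % t
num * num . id / id % f . t
num * num . id / id % p . t
num * num . id / id % num . t
num * num . id / id % num . f
num * num . id / id % num . p
num * num . id / id % num . id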